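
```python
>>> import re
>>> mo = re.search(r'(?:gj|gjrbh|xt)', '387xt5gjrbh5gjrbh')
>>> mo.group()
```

The match spans [3:5] → 'xt'.

'xt'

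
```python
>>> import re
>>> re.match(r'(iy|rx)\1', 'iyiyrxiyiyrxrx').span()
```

(0, 4)

`re.match` only tries the pattern at the start of the string.
The match spans [0:4] → 'iyiy'.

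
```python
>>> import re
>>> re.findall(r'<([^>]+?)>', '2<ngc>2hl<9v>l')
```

['ngc', '9v']

Because there's exactly one group, `findall` drops the full match and keeps group 1 from each hit.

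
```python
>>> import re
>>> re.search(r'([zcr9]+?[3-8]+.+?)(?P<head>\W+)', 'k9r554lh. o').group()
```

Pattern: one or more of one of [zcr9] (lazy), then one or more of a character in [3-8], then one or more of any character (lazy) (captured); then one or more of a non-word character (captured as 'head').
`re.search` scans for the first position where the pattern succeeds.
The match spans [1:10] → '9r554lh. '.
Captured: group 1 = '9r554lh', group 2 = '. '.

'9r554lh. '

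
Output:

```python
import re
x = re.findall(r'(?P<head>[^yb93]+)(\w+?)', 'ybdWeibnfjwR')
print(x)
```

[('dWei', 'b'), ('nfjw', 'R')]

Pattern: one or more of any character except [yb93] (captured as 'head'); then one or more of a word character (lazy) (captured).
With the lazy modifier that quantifier settles for the fewest repetitions that let the rest of the pattern succeed (the atoms after it are unaffected and can still be greedy).
Scanning left to right: at [2:7] match 'dWeib', groups = ('dWei', 'b'); at [7:12] match 'nfjwR', groups = ('nfjw', 'R').
`findall` packs the 2 group values into a tuple for every match.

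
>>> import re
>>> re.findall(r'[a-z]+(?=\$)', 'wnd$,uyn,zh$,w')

['wnd', 'zh']

The positive lookaround only admits positions where the adjacent text matches; those characters stay outside the span.
Matches: at [0:3] → 'wnd'; at [9:11] → 'zh'.
With no groups in the pattern, `findall` gives back each whole match — 2 here.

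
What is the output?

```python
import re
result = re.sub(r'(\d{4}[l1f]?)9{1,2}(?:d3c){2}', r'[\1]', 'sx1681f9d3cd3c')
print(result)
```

sx[1681f]

Each match is replaced using the text its own group 1 captured.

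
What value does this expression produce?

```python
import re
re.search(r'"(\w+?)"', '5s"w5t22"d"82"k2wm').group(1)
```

'w5t22'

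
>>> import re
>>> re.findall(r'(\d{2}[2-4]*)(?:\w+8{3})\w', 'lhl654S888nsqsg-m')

['654']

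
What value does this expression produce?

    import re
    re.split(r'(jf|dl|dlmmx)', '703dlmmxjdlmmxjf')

Alternation isn't longest-match — the leftmost alternative that fits at this position is chosen.
Matches to split on: at [3:5] → 'dl'; at [9:11] → 'dl'; at [14:16] → 'jf'.
`re.split` interleaves the captured-group text with the surrounding fragments.

['703', 'dl', 'mmxj', 'dl', 'mmx', 'jf', '']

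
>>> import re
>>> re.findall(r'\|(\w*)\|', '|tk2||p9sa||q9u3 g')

['tk2', 'p9sa']

Walking the string: at [0:5] match '|tk2|', group 1 = 'tk2'; at [5:11] match '|p9sa|', group 1 = 'p9sa'.
Because there's exactly one group, `findall` drops the full match and keeps group 1 from each hit.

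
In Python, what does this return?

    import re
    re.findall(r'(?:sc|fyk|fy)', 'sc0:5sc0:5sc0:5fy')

Scanning left to right: at [0:2] → 'sc'; at [5:7] → 'sc'; at [10:12] → 'sc'; at [15:17] → 'fy'.
No capturing groups, so `findall` returns the 4 full match strings.

['sc', 'sc', 'sc', 'fy']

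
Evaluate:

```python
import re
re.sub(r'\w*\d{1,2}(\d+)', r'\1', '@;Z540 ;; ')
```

The pattern matches zero or more of a word character, then 1 to 2 of a digit; then one or more of a digit (captured).
Matches: at [2:6] → 'Z540'.
The replacement refers to a captured group, so each match is rewritten using its own captured text.

'@;0 ;; '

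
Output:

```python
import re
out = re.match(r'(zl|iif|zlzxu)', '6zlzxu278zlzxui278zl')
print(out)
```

`re.match` only tries the pattern at the start of the string.
Here position 0 doesn't satisfy it, so the call returns None.

None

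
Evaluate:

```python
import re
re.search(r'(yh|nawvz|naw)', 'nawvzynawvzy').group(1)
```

The regex engine tests alternatives in the order written; an earlier branch that matches wins even if a later one would match more.
`re.search` tries every starting position until one works.
The match spans [0:5] → 'nawvz'.
Captured: group 1 = 'nawvz'.

'nawvz'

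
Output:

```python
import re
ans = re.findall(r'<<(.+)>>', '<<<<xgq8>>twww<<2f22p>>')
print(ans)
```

['<<xgq8>>twww<<2f22p']

Because there's exactly one group, `findall` drops the full match and keeps group 1 from the one hit.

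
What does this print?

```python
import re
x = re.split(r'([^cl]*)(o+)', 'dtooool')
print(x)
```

['', 'dtooo', 'o', 'l']

The pattern matches zero or more of any character except [cl] (captured); then one or more of a literal 'o' (captured).
Matches to split on: at [0:6] → 'dtoooo'.
Because the pattern has a capturing group, `split` also inserts each captured text between the pieces.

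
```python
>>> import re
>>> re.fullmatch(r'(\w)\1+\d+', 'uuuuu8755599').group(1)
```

`\1` has to match the exact text group 1 already captured.
For `fullmatch`, every character of the input must be accounted for by the pattern.
The match spans [0:12] → 'uuuuu8755599'.
Captured: group 1 = 'u'.

'u'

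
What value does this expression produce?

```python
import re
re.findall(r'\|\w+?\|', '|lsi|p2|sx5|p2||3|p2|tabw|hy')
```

['|lsi|', '|sx5|', '|3|', '|tabw|']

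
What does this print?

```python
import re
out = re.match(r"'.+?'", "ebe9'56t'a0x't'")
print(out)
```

`re.match` won't scan ahead — the pattern has to work from the very first character.
Here position 0 doesn't satisfy it, so the call returns None.

None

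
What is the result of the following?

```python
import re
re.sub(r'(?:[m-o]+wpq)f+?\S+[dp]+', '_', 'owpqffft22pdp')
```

'_'

Pattern: one or more of a character in [m-o], then the literal 'wpq' (non-capturing group); then one or more of the literal 'f' (lazy), then one or more of a non-whitespace character, then one or more of one of [dp].
Matches: at [0:13] → 'owpqffft22pdp'.
Each match is replaced by '_'.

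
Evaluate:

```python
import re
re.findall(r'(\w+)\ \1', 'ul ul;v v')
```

['ul', 'v']

`\1` is not a pattern — it's the concrete string captured by group 1, re-applied verbatim.
Matches: at [0:5] match 'ul ul', group 1 = 'ul'; at [6:9] match 'v v', group 1 = 'v'.
With a single group, `findall` returns only what that group captured — 2 items.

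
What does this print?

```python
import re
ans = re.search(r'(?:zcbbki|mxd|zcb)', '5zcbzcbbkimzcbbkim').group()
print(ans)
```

zcb

`re.search` tries every starting position until one works.
The match spans [1:4] → 'zcb'.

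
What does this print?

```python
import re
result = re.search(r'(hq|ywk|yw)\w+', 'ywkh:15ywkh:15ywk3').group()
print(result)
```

`re.search` tries every starting position until one works.
The match spans [0:4] → 'ywkh'.
Captured: group 1 = 'ywk'.

ywkh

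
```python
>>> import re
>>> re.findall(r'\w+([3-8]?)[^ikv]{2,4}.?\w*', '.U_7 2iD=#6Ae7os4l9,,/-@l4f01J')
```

This matches one or more of a word character; then optionally a character in [3-8] (captured); then 2 to 4 of any character except [ikv], then optionally any character, then zero or more of a word character.
Scanning left to right: at [1:8] match 'U_7 2iD', group 1 = ''; at [10:30] match '6Ae7os4l9,,/-@l4f01J', group 1 = ''.
Because there's exactly one group, `findall` drops the full match and keeps group 1 from each hit.

['', '']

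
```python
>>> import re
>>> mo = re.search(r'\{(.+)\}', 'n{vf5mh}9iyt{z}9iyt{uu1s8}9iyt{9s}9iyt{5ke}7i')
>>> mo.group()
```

The match spans [1:43] → '{vf5mh}9iyt{z}9iyt{uu1s8}9iyt{9s}9iyt{5ke}'.

'{vf5mh}9iyt{z}9iyt{uu1s8}9iyt{9s}9iyt{5ke}'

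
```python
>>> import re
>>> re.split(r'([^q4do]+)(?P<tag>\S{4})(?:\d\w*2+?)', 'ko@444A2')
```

`re.split` interleaves the captured-group text with the surrounding fragments.

['', 'k', 'o@44', '']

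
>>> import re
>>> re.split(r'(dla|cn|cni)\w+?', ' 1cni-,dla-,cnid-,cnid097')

[' 1', 'cn', '-,dla-,', 'cn', 'd-,', 'cn', 'd097']

The regex engine tests alternatives in the order written; an earlier branch that matches wins even if a later one would match more.
With a capturing group present, the delimiter's captured portion is kept in the result list.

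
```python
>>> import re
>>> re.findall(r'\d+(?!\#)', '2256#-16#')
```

['225', '1']

The negative lookaround is zero-width — it rules out positions where the adjacent text would match, without consuming anything.
Since nothing is captured, `findall` lists the 2 matched substrings directly.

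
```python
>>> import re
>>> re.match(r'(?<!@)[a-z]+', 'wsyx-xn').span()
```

`re.match` won't scan ahead — the pattern has to work from the very first character.
The match spans [0:4] → 'wsyx'.

(0, 4)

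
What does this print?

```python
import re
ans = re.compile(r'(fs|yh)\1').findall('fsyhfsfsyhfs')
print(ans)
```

['fs']

`\1` is not a pattern — it's the concrete string captured by group 1, re-applied verbatim.
Matches: at [4:8] match 'fsfs', group 1 = 'fs'.
`findall` collects group 1 from the one match (1 total).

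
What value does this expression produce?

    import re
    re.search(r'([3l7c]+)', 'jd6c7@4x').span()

(3, 5)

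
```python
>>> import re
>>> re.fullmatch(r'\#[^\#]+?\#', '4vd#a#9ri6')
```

None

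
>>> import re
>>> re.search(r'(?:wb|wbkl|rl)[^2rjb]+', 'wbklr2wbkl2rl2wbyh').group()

'wbkl'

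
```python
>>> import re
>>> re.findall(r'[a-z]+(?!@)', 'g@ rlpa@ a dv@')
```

`(?!…)`/`(?<!…)` only lets a position through if the neighbouring text does NOT match; no characters are consumed.
Walking the string: at [3:6] → 'rlp'; at [9:10] → 'a'; at [11:12] → 'd'.
With no groups in the pattern, `findall` gives back each whole match — 3 here.

['rlp', 'a', 'd']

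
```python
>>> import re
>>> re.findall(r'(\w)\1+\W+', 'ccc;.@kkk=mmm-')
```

A backreference is literal: `\1` must see the identical characters the first group matched.
Matches: at [0:6] match 'ccc;.@', group 1 = 'c'; at [6:10] match 'kkk=', group 1 = 'k'; at [10:14] match 'mmm-', group 1 = 'm'.
With a single group, `findall` returns only what that group captured — 3 items.

['c', 'k', 'm']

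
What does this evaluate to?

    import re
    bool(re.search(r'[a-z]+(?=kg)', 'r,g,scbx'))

The `(?=…)`/`(?<=…)` assertion just peeks at neighbouring text; it doesn't advance the match position.
Here the pattern never matches, so the call returns None, and `bool(None)` is False.

False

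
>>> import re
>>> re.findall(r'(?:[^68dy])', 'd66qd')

['q']

Since nothing is captured, `findall` lists the 1 matched substring directly.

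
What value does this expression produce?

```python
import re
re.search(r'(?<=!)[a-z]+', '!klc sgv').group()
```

'klc'

Lookahead/lookbehind check context without consuming it, so the matched span excludes the asserted characters.
`re.search` tries every starting position until one works.
The match spans [1:4] → 'klc'.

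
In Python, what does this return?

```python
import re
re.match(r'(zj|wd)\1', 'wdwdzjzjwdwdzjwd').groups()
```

('wd',)

A backreference is literal: `\1` must see the identical characters the first group matched.
With `match`, the pattern is implicitly anchored at the beginning.
The match spans [0:4] → 'wdwd'.
Captured: group 1 = 'wd'.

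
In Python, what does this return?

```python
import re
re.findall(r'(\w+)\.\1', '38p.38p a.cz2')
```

`\1` has to match the exact text group 1 already captured.
Scanning left to right: at [0:7] match '38p.38p', group 1 = '38p'.
One capturing group, so `findall` returns just the captured substring from the one match — 1 in all.

['38p']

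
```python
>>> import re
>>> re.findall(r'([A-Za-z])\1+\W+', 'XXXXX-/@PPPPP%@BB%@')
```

['X', 'P', 'B']

`\1` is not a pattern — it's the concrete string captured by group 1, re-applied verbatim.
Scanning left to right: at [0:8] match 'XXXXX-/@', group 1 = 'X'; at [8:15] match 'PPPPP%@', group 1 = 'P'; at [15:19] match 'BB%@', group 1 = 'B'.
Because there's exactly one group, `findall` drops the full match and keeps group 1 from each hit.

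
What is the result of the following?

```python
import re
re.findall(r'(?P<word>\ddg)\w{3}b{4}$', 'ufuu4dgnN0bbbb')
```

['4dg']

Pattern: a digit, then the literal 'dg' (captured as 'word'); then exactly 3 of a word character, then exactly 4 of a literal 'b'; then anchored at the end.
Matches: at [4:14] match '4dgnN0bbbb', group 1 = '4dg'.
With a single group, `findall` returns only what that group captured — 1 item.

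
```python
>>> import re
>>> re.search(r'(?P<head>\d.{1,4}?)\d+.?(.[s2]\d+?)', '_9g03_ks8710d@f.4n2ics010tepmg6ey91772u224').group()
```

With the lazy modifier that quantifier settles for the fewest repetitions that let the rest of the pattern succeed (the atoms after it are unaffected and can still be greedy).
The match spans [1:9] → '9g03_ks8'.

'9g03_ks8'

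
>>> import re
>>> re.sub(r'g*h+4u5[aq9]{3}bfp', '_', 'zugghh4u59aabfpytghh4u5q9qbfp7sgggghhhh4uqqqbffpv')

The pattern matches zero or more of the literal 'g', then one or more of the literal 'h'; then the literal '4u5', then exactly 3 of one of [aq9], then the literal 'bfp'.
`sub` substitutes '_' at each match site.

'zu_yt_7sgggghhhh4uqqqbffpv'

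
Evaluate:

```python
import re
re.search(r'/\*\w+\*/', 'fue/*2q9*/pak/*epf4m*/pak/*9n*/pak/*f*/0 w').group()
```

`re.search` scans for the first position where the pattern succeeds.
The match spans [3:10] → '/*2q9*/'.

'/*2q9*/'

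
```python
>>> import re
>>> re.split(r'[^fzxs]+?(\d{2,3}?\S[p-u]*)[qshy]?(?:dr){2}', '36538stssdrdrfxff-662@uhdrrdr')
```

`re.split` interleaves the captured-group text with the surrounding fragments.

['', '6538stss', 'fxff-662@uhdrrdr']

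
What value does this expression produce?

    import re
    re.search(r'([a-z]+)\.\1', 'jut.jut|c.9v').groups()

A backreference is literal: `\1` must see the identical characters the first group matched.
`re.search` scans for the first position where the pattern succeeds.
The match spans [0:7] → 'jut.jut'.
Captured: group 1 = 'jut'.

('jut',)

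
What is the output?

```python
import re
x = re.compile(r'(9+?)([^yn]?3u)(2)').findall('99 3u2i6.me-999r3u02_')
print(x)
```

This matches one or more of a literal '9' (lazy) (captured); then optionally any character except [yn], then the literal '3u' (captured); then a literal '2' (captured).
Multiple groups make `findall` return tuples — one 3-tuple for the one match.

[('99', ' 3u', '2')]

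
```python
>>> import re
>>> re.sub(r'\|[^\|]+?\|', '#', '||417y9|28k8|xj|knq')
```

Matches: at [1:8] → '|417y9|'; at [12:16] → '|xj|'.
`sub` substitutes '#' at each match site.

'|#28k8#knq'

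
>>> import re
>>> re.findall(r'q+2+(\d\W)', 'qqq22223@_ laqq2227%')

['3@', '7%']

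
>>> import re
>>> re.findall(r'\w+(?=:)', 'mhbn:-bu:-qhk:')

['mhbn', 'bu', 'qhk']

Lookahead/lookbehind check context without consuming it, so the matched span excludes the asserted characters.
With no groups in the pattern, `findall` gives back each whole match — 3 here.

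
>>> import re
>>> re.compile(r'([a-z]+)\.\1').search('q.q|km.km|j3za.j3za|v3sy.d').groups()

('q',)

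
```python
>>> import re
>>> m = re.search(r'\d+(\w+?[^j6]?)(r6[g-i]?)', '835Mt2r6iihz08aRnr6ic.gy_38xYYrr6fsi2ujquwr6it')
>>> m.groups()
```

('Mt2', 'r6i')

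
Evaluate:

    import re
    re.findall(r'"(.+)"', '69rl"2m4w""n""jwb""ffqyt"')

['2m4w""n""jwb""ffqyt']

Scanning left to right: at [4:25] match '"2m4w""n""jwb""ffqyt"', group 1 = '2m4w""n""jwb""ffqyt'.
With a single group, `findall` returns only what that group captured — 1 item.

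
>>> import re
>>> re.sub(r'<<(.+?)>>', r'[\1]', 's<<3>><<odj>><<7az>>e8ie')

's[3][odj][7az]e8ie'

The `?` after the quantifier makes it lazy — it takes as little as possible before letting the rest of the pattern try.
The replacement refers to a captured group, so each match is rewritten using its own captured text.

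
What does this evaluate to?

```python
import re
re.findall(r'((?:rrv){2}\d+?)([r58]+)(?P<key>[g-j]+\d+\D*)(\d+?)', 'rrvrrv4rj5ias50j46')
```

The pattern matches the literal 'rrv' repeated 2 times, then one or more of a digit (lazy) (captured); then one or more of one of [r58] (captured); then one or more of a character in [g-j], then one or more of a digit, then zero or more of a non-digit (captured as 'key'); then one or more of a digit (lazy) (captured).
A `+?`/`*?`/`{m,n}?` starts at its minimum and grows only as far as needed for what follows to match.
Scanning left to right: at [0:14] match 'rrvrrv4rj5ias5', groups = ('rrvrrv4', 'r', 'j5ias', '5').
Multiple groups make `findall` return tuples — one 4-tuple for the one match.

[('rrvrrv4', 'r', 'j5ias', '5')]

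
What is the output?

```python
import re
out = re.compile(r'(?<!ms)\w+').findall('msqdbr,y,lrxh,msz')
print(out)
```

['msqdbr', 'y', 'lrxh', 'msz']

The negative lookaround is zero-width — it rules out positions where the adjacent text would match, without consuming anything.
Since nothing is captured, `findall` lists the 4 matched substrings directly.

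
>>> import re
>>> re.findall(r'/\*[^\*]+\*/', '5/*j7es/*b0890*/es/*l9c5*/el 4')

['/*b0890*/', '/*l9c5*/']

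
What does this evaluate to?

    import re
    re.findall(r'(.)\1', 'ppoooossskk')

['p', 'o', 'o', 's', 'k']

After group 1 captures some text, `\1` only succeeds where that same text appears again.
Matches: at [0:2] match 'pp', group 1 = 'p'; at [2:4] match 'oo', group 1 = 'o'; at [4:6] match 'oo', group 1 = 'o'; at [6:8] match 'ss', group 1 = 's'; at [9:11] match 'kk', group 1 = 'k'.
`findall` collects group 1 from each match (5 total).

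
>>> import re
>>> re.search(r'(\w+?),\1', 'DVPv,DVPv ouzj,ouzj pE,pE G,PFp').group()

'DVPv,DVPv'

`\1` is not a pattern — it's the concrete string captured by group 1, re-applied verbatim.
`re.search` scans for the first position where the pattern succeeds.
The match spans [0:9] → 'DVPv,DVPv'.
Captured: group 1 = 'DVPv'.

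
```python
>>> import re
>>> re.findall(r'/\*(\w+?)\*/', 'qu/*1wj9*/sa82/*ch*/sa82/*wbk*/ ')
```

['1wj9', 'ch', 'wbk']

Scanning left to right: at [2:10] match '/*1wj9*/', group 1 = '1wj9'; at [14:20] match '/*ch*/', group 1 = 'ch'; at [24:31] match '/*wbk*/', group 1 = 'wbk'.
With a single group, `findall` returns only what that group captured — 3 items.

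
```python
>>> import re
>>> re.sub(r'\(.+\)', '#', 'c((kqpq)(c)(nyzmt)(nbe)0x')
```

'c#0x'

Matches: at [1:23] → '((kqpq)(c)(nyzmt)(nbe)'.
Each match is replaced by '#'.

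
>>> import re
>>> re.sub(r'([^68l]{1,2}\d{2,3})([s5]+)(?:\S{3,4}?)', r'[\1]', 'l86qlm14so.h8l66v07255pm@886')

A non-greedy quantifier consumes as few characters as it can — just enough that the remainder of the pattern still matches from where it stops; whatever follows it matches normally.
The replacement refers to a captured group, so each match is rewritten using its own captured text.

'l86ql[m14]8l66[v0725]886'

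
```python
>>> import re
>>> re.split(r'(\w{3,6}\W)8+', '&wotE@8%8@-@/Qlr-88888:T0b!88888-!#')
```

Pattern: 3 to 6 of a word character, then a non-word character (captured); then one or more of a literal '8'.
Matches to split on: at [1:7] → 'wotE@8'; at [13:22] → 'Qlr-88888'; at [23:32] → 'T0b!88888'.
`re.split` interleaves the captured-group text with the surrounding fragments.

['&', 'wotE@', '%8@-@/', 'Qlr-', ':', 'T0b!', '-!#']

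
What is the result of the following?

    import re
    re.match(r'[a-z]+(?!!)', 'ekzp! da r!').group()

`(?!…)`/`(?<!…)` only lets a position through if the neighbouring text does NOT match; no characters are consumed.
`re.match` only tries the pattern at the start of the string.
The match spans [0:3] → 'ekz'.

'ekz'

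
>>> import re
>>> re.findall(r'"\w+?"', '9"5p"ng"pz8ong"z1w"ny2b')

['"5p"', '"pz8ong"']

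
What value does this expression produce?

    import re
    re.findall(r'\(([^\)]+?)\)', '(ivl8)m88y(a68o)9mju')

One capturing group, so `findall` returns just the captured substring from each match — 2 in all.

['ivl8', 'a68o']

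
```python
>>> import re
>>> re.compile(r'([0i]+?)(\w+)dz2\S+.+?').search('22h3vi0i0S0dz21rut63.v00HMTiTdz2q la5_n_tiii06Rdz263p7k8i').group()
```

'i0i0S0dz21rut63.v00HMTiTdz2q '

This matches one or more of one of [0i] (lazy) (captured); then one or more of a word character (captured); then the literal 'dz2', then one or more of a non-whitespace character, then one or more of any character (lazy).
Unlike `match`, `search` isn't anchored — it looks for the pattern anywhere in the string.
The match spans [5:34] → 'i0i0S0dz21rut63.v00HMTiTdz2q '.
Captured: group 1 = 'i', group 2 = '0i0S0'.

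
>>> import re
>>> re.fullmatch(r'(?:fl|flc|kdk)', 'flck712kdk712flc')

None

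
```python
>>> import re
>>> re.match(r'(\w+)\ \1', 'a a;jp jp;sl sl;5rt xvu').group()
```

'a a'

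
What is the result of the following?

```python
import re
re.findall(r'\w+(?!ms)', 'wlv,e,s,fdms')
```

A negative assertion filters positions out without eating any characters.
No capturing groups, so `findall` returns the 4 full match strings.

['wlv', 'e', 's', 'fdms']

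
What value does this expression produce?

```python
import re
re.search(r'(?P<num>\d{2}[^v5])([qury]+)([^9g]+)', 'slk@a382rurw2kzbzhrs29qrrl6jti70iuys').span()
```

The match spans [5:21] → '382rurw2kzbzhrs2'.

(5, 21)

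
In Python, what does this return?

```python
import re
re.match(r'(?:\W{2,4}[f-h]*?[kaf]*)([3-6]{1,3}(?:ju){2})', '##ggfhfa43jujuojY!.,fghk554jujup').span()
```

Pattern: 2 to 4 of a non-word character, then zero or more of a character in [f-h] (lazy), then zero or more of one of [kaf] (non-capturing group); then 1 to 3 of a character in [3-6], then the literal 'ju' repeated 2 times (captured).
`re.match` only tries the pattern at the start of the string.
The match spans [0:14] → '##ggfhfa43juju'.
Captured: group 1 = '43juju'.

(0, 14)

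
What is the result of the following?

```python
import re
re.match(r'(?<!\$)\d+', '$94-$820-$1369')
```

The negative lookaround is zero-width — it rules out positions where the adjacent text would match, without consuming anything.
With `match`, the pattern is implicitly anchored at the beginning.
Here the pattern fails at index 0, so the call returns None.

None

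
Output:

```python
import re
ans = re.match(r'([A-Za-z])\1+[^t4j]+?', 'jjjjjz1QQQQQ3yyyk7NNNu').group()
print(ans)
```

jjjjjz

`re.match` won't scan ahead — the pattern has to work from the very first character.
The match spans [0:6] → 'jjjjjz'.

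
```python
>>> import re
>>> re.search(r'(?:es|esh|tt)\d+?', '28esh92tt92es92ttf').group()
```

'esh9'

The match spans [2:6] → 'esh9'.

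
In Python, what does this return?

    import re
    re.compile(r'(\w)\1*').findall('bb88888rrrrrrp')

['b', '8', 'r', 'p']

After group 1 captures some text, `\1` only succeeds where that same text appears again.
One capturing group, so `findall` returns just the captured substring from each match — 4 in all.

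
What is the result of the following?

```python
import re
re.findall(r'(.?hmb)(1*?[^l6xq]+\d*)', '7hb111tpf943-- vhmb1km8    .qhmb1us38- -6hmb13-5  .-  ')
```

[('vhmb', '1km8    .'), ('qhmb', '1us38- -6'), ('hmb', '13-5  .-  ')]

Pattern: optionally any character, then the literal 'hmb' (captured); then zero or more of the literal '1' (lazy), then one or more of any character except [l6xq], then zero or more of a digit (captured).
Multiple groups make `findall` return tuples — one 2-tuple for each match.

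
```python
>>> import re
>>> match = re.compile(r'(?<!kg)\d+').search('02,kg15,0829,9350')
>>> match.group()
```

The negative lookaround is zero-width — it rules out positions where the adjacent text would match, without consuming anything.
The match spans [0:2] → '02'.

'02'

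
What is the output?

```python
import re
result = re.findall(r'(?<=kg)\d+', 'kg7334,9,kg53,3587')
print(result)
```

['7334', '53']

The positive lookaround only admits positions where the adjacent text matches; those characters stay outside the span.
No capturing groups, so `findall` returns the 2 full match strings.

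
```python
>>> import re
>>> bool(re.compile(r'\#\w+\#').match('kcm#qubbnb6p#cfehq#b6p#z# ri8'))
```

False

`re.match` won't scan ahead — the pattern has to work from the very first character.
Here the string doesn't start with a match, so the call returns None, and `bool(None)` is False.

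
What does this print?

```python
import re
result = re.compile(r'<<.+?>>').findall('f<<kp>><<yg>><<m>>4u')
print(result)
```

Lazy quantifiers expand one character at a time until the remainder of the pattern can match.
Matches: at [1:7] → '<<kp>>'; at [7:13] → '<<yg>>'; at [13:18] → '<<m>>'.
Since nothing is captured, `findall` lists the 3 matched substrings directly.

['<<kp>>', '<<yg>>', '<<m>>']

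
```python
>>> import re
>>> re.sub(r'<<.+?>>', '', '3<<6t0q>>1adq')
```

'31adq'

Matches: at [1:9] → '<<6t0q>>'.
`sub` substitutes '' at each match site.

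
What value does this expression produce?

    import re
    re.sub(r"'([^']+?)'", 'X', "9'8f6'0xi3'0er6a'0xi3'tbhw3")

Matches: at [1:6] → "'8f6'"; at [10:17] → "'0er6a'".
Every occurrence is swapped for 'X'.

"9X0xi3X0xi3'tbhw3"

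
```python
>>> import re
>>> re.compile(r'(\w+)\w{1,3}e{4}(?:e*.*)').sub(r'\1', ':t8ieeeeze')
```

':t8'

The replacement refers to a captured group, so each match is rewritten using its own captured text.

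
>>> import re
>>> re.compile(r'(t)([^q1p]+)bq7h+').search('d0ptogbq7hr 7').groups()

The match spans [3:10] → 'togbq7h'.
Captured: group 1 = 't', group 2 = 'og'.

('t', 'og')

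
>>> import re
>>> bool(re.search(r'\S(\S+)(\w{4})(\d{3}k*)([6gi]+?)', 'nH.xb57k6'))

This matches a non-whitespace character; then one or more of a non-whitespace character (captured); then exactly 4 of a word character (captured); then exactly 3 of a digit, then zero or more of the literal 'k' (captured); then one or more of one of [6gi] (lazy) (captured).
Here the pattern never matches, so the call returns None, and `bool(None)` is False.

False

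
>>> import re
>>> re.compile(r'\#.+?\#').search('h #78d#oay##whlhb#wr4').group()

The `?` after the quantifier makes it lazy — it takes as little as possible before letting the rest of the pattern try.
Unlike `match`, `search` isn't anchored — it looks for the pattern anywhere in the string.
The match spans [2:7] → '#78d#'.

'#78d#'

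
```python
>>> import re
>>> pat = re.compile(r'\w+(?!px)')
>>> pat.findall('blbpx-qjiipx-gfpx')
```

['blbpx', 'qjiipx', 'gfpx']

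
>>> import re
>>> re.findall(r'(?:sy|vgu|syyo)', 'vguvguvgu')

['vgu', 'vgu', 'vgu']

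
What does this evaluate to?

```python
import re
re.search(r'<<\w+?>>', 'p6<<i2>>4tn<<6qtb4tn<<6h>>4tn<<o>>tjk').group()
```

'<<i2>>'

`re.search` tries every starting position until one works.
The match spans [2:8] → '<<i2>>'.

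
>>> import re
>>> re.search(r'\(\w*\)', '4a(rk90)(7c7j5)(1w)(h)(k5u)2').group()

'(rk90)'

`re.search` scans for the first position where the pattern succeeds.
The match spans [2:8] → '(rk90)'.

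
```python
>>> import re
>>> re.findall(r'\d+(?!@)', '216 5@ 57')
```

A negative assertion filters positions out without eating any characters.
Walking the string: at [0:3] → '216'; at [7:9] → '57'.
Since nothing is captured, `findall` lists the 2 matched substrings directly.

['216', '57']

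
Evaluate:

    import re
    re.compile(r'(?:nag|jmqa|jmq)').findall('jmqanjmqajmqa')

['jmqa', 'jmqa', 'jmqa']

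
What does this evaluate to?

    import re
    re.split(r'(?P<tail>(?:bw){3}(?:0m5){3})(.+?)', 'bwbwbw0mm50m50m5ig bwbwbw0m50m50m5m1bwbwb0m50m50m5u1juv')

['bwbwbw0mm50m50m5ig ', 'bwbwbw0m50m50m5', 'm', '1bwbwb0m50m50m5u1juv']

The pattern matches the literal 'bw' repeated 3 times, then the literal '0m5' repeated 3 times (captured as 'tail'); then one or more of any character (lazy) (captured).
`re.split` interleaves the captured-group text with the surrounding fragments.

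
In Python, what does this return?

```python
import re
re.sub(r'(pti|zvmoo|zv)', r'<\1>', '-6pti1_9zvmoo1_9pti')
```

`|` is ordered: at each position the engine commits to the first alternative that works.
Matches: at [2:5] → 'pti'; at [8:13] → 'zvmoo'; at [16:19] → 'pti'.
`\1` in the replacement pulls in group 1's text for each match.

'-6<pti>1_9<zvmoo>1_9<pti>'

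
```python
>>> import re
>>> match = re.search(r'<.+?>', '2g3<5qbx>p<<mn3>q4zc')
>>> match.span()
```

The `?` after the quantifier makes it lazy — it takes as little as possible before letting the rest of the pattern try.
The match spans [3:9] → '<5qbx>'.

(3, 9)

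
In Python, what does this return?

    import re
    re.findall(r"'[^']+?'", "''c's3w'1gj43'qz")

No capturing groups, so `findall` returns the 2 full match strings.

["'c'", "'1gj43'"]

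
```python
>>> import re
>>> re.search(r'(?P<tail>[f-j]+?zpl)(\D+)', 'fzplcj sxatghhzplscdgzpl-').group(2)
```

Pattern: one or more of a character in [f-j] (lazy), then the literal 'zpl' (captured as 'tail'); then one or more of a non-digit (captured).
Unlike `match`, `search` isn't anchored — it looks for the pattern anywhere in the string.
The match spans [0:25] → 'fzplcj sxatghhzplscdgzpl-'.
Captured: group 1 = 'fzpl', group 2 = 'cj sxatghhzplscdgzpl-'.

'cj sxatghhzplscdgzpl-'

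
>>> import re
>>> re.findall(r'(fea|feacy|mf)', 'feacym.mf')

['fea', 'mf']

`|` is ordered: at each position the engine commits to the first alternative that works.
Walking the string: at [0:3] match 'fea', group 1 = 'fea'; at [7:9] match 'mf', group 1 = 'mf'.
`findall` collects group 1 from each match (2 total).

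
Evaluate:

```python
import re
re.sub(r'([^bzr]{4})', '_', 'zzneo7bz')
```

'zz_bz'

This matches exactly 4 of any character except [bzr] (captured).
Matches: at [2:6] → 'neo7'.
Every occurrence is swapped for '_'.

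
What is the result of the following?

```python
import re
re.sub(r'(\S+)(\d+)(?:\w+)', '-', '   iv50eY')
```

'   -'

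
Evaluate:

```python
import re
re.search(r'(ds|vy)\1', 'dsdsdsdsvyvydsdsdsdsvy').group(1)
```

The backreference `\1` re-matches whatever the first group consumed, character for character.
`re.search` scans for the first position where the pattern succeeds.
The match spans [0:4] → 'dsds'.
Captured: group 1 = 'ds'.

'ds'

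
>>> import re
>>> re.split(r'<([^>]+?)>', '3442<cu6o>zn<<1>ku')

Matches to split on: at [4:10] → '<cu6o>'; at [12:16] → '<<1>'.
`re.split` interleaves the captured-group text with the surrounding fragments.

['3442', 'cu6o', 'zn', '<1', 'ku']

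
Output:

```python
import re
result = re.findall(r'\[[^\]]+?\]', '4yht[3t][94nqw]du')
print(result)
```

['[3t]', '[94nqw]']

Walking the string: at [4:8] → '[3t]'; at [8:15] → '[94nqw]'.
`findall` yields the raw match text (2 of them) because the pattern has no groups.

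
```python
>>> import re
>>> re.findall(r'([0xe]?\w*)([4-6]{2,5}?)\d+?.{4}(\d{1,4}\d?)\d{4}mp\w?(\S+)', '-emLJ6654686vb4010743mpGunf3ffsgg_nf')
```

With the lazy modifier that quantifier settles for the fewest repetitions that let the rest of the pattern succeed (the atoms after it are unaffected and can still be greedy).
With 4 capturing groups, `findall` returns a 4-tuple per match.

[('emLJ665', '46', '01', 'unf3ffsgg_nf')]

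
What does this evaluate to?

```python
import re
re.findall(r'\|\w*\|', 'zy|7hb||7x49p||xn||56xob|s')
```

['|7hb|', '|7x49p|', '|xn|', '|56xob|']

With no groups in the pattern, `findall` gives back each whole match — 4 here.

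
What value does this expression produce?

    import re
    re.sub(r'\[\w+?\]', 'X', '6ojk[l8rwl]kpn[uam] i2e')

'6ojkXkpnX i2e'

Every occurrence is swapped for 'X'.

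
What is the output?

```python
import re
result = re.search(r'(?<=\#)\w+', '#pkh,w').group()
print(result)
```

The `(?=…)`/`(?<=…)` assertion just peeks at neighbouring text; it doesn't advance the match position.
`search` walks the string left to right and returns the first match it finds.
The match spans [1:4] → 'pkh'.

pkh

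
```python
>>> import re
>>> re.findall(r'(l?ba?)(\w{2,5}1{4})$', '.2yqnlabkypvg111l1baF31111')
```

The pattern matches optionally the literal 'l', then the literal 'b', then optionally the literal 'a' (captured); then 2 to 5 of a word character, then exactly 4 of a literal '1' (captured); then anchored at the end.
Scanning left to right: at [18:26] match 'baF31111', groups = ('ba', 'F31111').
Multiple groups make `findall` return tuples — one 2-tuple for the one match.

[('ba', 'F31111')]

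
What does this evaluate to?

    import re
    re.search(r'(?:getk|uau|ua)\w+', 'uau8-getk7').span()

(0, 4)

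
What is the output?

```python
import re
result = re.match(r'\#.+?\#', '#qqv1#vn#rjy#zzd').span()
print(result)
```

`re.match` won't scan ahead — the pattern has to work from the very first character.
The match spans [0:6] → '#qqv1#'.

(0, 6)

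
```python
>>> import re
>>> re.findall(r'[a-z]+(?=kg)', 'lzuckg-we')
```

Lookahead/lookbehind check context without consuming it, so the matched span excludes the asserted characters.
`findall` yields the raw match text (1 of them) because the pattern has no groups.

['lzuc']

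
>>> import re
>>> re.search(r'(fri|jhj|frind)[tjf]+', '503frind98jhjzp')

`search` walks the string left to right and returns the first match it finds.
Here no position works, so the call returns None.

None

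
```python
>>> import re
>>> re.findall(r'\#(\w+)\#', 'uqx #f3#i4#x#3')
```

Because there's exactly one group, `findall` drops the full match and keeps group 1 from each hit.

['f3', 'x']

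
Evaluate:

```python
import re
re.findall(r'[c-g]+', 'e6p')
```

The pattern matches one or more of a character in [c-g].
Walking the string: at [0:1] → 'e'.
Since nothing is captured, `findall` lists the 1 matched substring directly.

['e']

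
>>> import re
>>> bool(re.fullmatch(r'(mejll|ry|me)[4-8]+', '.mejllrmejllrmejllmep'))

False

`re.fullmatch` is like wrapping the pattern in `^…$` (in single-line mode).
Here there's no way to consume every character, so the call returns None, and `bool(None)` is False.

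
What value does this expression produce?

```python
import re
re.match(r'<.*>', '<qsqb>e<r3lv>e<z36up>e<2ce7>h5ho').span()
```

(0, 28)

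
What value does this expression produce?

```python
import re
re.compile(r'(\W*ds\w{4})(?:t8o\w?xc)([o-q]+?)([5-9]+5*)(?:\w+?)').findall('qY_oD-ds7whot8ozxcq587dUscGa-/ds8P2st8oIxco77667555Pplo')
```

3 groups means each result is a tuple of 3 captured strings — 2 here.

[('-ds7who', 'q', '587'), ('-/ds8P2s', 'o', '77667555')]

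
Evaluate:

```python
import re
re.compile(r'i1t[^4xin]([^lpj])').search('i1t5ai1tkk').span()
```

(0, 5)

Pattern: the literal 'i1t', then any character except [4xin]; then any character except [lpj] (captured).
`re.search` scans for the first position where the pattern succeeds.
The match spans [0:5] → 'i1t5a'.
Captured: group 1 = 'a'.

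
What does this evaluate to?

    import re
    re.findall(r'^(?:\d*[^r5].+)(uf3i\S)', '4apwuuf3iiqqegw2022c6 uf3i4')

['uf3i4']

The pattern matches anchored at the start of the string; then zero or more of a digit, then any character except [r5], then one or more of any character (non-capturing group); then the literal 'uf', then the literal '3i', then a non-whitespace character (captured).
Scanning left to right: at [0:27] match '4apwuuf3iiqqegw2022c6 uf3i4', group 1 = 'uf3i4'.
With a single group, `findall` returns only what that group captured — 1 item.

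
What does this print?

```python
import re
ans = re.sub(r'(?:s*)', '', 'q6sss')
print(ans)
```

This matches zero or more of a literal 's' (non-capturing group).
Matches: at [0:0] → ''; at [1:1] → ''; at [2:5] → 'sss'; at [5:5] → ''.
Every occurrence is swapped for ''.

q6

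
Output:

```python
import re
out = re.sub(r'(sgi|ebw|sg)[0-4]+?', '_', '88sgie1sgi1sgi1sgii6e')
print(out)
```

88sgie1__sgii6e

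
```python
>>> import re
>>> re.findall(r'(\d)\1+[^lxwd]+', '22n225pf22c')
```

`\1` is not a pattern — it's the concrete string captured by group 1, re-applied verbatim.
Matches: at [0:11] match '22n225pf22c', group 1 = '2'.
`findall` collects group 1 from the one match (1 total).

['2']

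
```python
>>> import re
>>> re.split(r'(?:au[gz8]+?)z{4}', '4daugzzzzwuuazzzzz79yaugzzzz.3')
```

Splitting on the pattern gives 3 pieces.

['4d', 'wuuazzzzz79y', '.3']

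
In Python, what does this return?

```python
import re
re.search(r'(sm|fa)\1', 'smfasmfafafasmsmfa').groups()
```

`\1` has to match the exact text group 1 already captured.
`re.search` tries every starting position until one works.
The match spans [6:10] → 'fafa'.
Captured: group 1 = 'fa'.

('fa',)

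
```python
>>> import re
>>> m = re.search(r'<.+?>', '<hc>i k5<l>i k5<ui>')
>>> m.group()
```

Because the quantifier is non-greedy, it stops expanding at the earliest point where the rest of the pattern can succeed.
The match spans [0:4] → '<hc>'.

'<hc>'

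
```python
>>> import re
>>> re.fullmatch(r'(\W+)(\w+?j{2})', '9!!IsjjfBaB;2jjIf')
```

None

Pattern: one or more of a non-word character (captured); then one or more of a word character (lazy), then exactly 2 of a literal 'j' (captured).
For `fullmatch`, every character of the input must be accounted for by the pattern.
Here the pattern can't cover the whole string, so the call returns None.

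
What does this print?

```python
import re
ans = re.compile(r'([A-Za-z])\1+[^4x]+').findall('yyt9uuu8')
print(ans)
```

After group 1 captures some text, `\1` only succeeds where that same text appears again.
`findall` collects group 1 from the one match (1 total).

['y']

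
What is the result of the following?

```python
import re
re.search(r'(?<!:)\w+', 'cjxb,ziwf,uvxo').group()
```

'cjxb'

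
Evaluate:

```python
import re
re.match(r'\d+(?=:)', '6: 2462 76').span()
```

(0, 1)

`match` is anchored at position 0; if the pattern doesn't fit there, it returns None.
The match spans [0:1] → '6'.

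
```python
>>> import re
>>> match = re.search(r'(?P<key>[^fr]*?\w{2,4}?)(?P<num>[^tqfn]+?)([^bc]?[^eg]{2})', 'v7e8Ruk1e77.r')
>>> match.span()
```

This matches zero or more of any character except [fr] (lazy), then 2 to 4 of a word character (lazy) (captured as 'key'); then one or more of any character except [tqfn] (lazy) (captured as 'num'); then optionally any character except [bc], then exactly 2 of any character except [eg] (captured).
`re.search` scans for the first position where the pattern succeeds.
The match spans [0:6] → 'v7e8Ru'.
Captured: group 1 = 'v7', group 2 = 'e', group 3 = '8Ru'.

(0, 6)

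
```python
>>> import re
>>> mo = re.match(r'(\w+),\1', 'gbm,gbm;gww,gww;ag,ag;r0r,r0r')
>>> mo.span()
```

(0, 7)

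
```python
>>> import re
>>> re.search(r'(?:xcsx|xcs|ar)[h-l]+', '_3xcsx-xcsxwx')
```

None

`re.search` scans for the first position where the pattern succeeds.
Here the pattern never matches, so the call returns None.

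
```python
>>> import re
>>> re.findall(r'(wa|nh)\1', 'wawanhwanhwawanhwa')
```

The backreference `\1` re-matches whatever the first group consumed, character for character.
`findall` collects group 1 from each match (2 total).

['wa', 'wa']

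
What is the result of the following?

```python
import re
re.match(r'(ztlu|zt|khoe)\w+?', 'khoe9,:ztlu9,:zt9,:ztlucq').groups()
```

`re.match` only tries the pattern at the start of the string.
The match spans [0:5] → 'khoe9'.
Captured: group 1 = 'khoe'.

('khoe',)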